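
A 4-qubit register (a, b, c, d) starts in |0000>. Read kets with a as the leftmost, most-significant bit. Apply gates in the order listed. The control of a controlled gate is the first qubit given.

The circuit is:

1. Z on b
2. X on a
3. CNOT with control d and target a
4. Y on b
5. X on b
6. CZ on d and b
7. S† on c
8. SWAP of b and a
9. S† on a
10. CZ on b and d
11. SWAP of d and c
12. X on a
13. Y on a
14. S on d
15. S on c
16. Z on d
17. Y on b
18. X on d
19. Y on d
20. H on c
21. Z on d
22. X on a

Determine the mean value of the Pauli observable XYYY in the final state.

The observable XYYY averages to 0.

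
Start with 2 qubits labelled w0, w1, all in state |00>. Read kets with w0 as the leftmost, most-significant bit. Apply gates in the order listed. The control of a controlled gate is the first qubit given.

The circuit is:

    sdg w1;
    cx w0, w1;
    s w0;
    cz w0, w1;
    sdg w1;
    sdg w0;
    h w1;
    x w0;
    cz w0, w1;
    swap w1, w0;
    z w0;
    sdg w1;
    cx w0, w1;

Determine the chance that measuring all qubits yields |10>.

The probability of measuring |10> is 1/2.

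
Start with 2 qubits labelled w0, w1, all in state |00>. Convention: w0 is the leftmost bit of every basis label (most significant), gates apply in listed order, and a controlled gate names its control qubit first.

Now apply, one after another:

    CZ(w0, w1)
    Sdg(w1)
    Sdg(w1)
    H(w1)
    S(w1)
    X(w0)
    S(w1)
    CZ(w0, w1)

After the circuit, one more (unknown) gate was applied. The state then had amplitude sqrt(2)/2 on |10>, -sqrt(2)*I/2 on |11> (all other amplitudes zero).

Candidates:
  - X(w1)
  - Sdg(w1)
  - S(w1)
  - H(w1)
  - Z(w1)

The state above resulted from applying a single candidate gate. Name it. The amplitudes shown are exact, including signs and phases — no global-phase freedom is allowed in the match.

The unique candidate consistent with the amplitudes is Sdg(w1).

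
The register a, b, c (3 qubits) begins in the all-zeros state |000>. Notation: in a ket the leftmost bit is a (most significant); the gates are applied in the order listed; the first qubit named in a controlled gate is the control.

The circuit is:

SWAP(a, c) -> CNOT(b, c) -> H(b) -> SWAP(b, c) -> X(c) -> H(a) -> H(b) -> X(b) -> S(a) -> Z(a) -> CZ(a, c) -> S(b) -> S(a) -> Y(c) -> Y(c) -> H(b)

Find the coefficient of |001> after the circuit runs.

The amplitude on |001> is 1/4 + I/4.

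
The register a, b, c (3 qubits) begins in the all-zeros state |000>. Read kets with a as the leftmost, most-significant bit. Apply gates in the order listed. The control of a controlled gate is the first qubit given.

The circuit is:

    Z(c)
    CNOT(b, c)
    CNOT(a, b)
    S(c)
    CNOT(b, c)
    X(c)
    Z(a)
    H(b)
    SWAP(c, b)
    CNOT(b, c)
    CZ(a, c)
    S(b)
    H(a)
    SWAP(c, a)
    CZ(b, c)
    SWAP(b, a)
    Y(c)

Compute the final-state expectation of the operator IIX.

The expectation value of IIX is 1.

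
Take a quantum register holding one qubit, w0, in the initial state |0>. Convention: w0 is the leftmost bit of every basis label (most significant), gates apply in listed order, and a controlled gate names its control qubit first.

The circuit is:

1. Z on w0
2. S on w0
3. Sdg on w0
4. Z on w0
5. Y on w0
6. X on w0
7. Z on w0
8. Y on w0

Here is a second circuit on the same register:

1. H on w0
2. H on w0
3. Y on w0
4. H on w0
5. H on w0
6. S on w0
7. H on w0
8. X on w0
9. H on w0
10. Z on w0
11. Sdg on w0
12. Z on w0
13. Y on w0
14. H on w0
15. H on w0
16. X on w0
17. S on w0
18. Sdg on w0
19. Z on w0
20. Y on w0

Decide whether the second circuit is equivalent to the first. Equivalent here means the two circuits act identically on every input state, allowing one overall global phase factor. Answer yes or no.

No, they are not equivalent — no single phase factor reconciles the two unitaries.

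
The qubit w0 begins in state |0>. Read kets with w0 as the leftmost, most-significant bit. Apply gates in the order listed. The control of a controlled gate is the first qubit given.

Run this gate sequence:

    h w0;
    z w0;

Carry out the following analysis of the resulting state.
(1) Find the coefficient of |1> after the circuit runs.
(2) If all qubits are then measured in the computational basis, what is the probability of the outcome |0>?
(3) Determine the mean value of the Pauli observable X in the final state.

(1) |1> carries amplitude -sqrt(2)/2 in the final state.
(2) Outcome |0> occurs with probability 1/2.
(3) The expectation value of X is -1.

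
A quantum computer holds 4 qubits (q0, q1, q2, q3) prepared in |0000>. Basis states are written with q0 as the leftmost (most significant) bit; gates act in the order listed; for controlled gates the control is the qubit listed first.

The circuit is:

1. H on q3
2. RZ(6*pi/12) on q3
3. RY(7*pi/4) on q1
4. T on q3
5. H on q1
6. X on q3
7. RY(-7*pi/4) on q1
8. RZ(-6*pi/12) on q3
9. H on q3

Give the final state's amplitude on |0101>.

|0101> carries amplitude exp(3*I*pi/4)/2 + I/2 in the final state.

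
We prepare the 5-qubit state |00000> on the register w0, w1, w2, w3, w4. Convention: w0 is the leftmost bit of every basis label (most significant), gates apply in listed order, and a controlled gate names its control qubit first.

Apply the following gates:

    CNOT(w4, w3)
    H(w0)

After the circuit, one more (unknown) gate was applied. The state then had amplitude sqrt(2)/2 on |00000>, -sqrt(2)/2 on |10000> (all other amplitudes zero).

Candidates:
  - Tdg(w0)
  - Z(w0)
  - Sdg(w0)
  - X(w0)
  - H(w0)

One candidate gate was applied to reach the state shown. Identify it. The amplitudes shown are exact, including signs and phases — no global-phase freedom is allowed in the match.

The unique candidate consistent with the amplitudes is Z(w0).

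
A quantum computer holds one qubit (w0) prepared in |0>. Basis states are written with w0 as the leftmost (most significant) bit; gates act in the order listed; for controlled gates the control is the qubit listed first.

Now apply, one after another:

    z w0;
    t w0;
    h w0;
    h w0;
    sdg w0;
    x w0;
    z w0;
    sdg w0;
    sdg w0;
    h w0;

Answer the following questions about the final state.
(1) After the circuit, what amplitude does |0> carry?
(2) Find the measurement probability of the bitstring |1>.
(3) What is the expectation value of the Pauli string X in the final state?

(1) |0> carries amplitude sqrt(2)/2 in the final state.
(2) A full measurement returns |1> with probability 1/2.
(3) The observable X averages to -1.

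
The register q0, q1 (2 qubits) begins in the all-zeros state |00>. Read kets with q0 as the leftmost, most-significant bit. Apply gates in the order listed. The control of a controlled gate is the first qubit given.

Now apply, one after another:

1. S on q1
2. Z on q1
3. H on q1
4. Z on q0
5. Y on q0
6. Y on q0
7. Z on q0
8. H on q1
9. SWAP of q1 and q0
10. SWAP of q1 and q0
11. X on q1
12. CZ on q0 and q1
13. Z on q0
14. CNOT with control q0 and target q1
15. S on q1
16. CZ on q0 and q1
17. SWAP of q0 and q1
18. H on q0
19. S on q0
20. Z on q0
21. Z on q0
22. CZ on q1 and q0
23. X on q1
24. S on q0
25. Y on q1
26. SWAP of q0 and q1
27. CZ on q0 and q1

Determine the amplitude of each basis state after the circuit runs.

The resulting statevector has amplitude sqrt(2)/2 on |00>, sqrt(2)/2 on |01>, 0 on |10>, 0 on |11>. Key observation: steps 3-8 multiply out to the identity, so the circuit reduces to the remaining gates.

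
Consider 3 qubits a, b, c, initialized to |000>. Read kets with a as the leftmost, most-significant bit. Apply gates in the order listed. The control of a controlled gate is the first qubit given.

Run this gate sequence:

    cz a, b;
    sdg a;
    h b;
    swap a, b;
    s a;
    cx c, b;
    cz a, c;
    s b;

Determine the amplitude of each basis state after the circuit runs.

The resulting statevector has amplitude sqrt(2)/2 on |000>, sqrt(2)*I/2 on |100>, and 0 on every other basis state.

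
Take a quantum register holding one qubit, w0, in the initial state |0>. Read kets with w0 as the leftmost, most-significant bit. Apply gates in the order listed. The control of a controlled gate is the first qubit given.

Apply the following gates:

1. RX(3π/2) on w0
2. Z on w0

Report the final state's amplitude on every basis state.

After the circuit, the state carries amplitude -sqrt(2)/2 on |0>, sqrt(2)*I/2 on |1>.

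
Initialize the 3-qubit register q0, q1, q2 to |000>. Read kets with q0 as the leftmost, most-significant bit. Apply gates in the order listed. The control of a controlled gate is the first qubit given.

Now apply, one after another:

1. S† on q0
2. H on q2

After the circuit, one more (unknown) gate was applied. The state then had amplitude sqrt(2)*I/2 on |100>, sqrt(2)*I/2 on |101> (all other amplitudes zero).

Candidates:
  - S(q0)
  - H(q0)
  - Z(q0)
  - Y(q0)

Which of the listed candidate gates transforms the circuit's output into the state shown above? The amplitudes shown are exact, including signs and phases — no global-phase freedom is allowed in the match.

The applied gate was Y(q0).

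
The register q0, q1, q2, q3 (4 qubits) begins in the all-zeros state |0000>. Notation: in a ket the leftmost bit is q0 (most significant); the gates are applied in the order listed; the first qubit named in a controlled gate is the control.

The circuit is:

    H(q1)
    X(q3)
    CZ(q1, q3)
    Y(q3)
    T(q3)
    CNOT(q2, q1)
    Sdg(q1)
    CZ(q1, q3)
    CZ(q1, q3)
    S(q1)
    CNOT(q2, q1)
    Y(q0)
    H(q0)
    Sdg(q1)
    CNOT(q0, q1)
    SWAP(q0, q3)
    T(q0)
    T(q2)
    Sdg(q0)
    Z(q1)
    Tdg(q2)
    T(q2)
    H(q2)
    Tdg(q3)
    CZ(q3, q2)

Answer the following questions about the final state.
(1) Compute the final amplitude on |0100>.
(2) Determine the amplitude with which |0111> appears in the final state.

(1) The amplitude on |0100> is -sqrt(2)*I/4. Key observation: gates 6-11 undo each other exactly, leaving only the rest of the circuit to track.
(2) |0111> carries amplitude sqrt(2)*exp(3*I*pi/4)/4 in the final state.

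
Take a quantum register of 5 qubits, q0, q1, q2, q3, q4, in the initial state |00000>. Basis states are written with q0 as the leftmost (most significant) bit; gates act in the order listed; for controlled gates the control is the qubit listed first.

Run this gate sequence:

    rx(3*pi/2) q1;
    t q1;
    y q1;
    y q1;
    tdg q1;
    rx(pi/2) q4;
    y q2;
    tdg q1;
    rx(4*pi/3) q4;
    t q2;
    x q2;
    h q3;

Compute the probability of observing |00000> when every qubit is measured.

A full measurement returns |00000> with probability sqrt(3)/16 + 1/8. Key observation: the block from step 2 through step 5 cancels to the identity and can be dropped.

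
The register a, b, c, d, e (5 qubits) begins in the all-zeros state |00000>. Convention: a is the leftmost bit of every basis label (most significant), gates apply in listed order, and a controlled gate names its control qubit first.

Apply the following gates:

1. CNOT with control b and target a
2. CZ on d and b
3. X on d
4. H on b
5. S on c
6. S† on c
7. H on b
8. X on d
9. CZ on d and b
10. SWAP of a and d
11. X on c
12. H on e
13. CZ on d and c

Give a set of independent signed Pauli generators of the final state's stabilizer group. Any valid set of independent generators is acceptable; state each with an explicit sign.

The stabilizer group can be generated by +IIIIX, +ZIIII, +IZIII, -IIZII, +IIIZI, among other valid generating sets.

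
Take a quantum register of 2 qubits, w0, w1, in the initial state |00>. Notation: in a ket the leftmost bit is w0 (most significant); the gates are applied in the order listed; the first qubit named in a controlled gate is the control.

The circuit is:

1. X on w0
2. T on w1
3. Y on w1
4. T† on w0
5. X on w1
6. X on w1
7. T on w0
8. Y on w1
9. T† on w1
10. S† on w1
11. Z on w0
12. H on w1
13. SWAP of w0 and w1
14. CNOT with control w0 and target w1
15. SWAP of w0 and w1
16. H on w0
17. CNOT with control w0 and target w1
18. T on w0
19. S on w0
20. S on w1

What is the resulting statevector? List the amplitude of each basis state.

The resulting statevector has amplitude -1/2 on |00>, -I/2 on |01>, -exp(3*I*pi/4)/2 on |10>, -exp(I*pi/4)/2 on |11>. Key observation: the block from step 2 through step 9 cancels to the identity and can be dropped.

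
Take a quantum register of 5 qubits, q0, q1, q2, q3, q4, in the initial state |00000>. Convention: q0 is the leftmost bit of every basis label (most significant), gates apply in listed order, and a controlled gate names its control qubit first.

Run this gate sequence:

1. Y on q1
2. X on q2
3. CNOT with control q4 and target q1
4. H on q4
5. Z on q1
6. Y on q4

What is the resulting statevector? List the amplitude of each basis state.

The final amplitudes are -sqrt(2)/2 on |01100>, sqrt(2)/2 on |01101>, and 0 on every other basis state.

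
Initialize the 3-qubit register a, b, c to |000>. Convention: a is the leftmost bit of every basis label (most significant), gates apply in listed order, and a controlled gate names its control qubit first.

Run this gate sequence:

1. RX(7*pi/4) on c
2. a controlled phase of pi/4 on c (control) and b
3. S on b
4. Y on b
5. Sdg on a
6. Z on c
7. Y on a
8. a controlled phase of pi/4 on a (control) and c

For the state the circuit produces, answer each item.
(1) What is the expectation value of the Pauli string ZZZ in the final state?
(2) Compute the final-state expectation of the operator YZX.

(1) The expectation value of ZZZ is sqrt(2)/2.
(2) In the final state, YZX has expectation 0.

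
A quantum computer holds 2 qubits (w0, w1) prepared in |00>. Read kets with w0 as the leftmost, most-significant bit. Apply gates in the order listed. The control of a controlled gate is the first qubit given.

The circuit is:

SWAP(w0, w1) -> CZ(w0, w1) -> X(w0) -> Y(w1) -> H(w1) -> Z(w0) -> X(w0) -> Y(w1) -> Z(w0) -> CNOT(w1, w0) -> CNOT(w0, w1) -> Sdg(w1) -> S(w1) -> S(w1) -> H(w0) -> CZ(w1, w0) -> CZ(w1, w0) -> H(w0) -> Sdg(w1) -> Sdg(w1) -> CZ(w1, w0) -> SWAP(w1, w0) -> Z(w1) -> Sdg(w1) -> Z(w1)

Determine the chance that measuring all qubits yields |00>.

A full measurement returns |00> with probability 1/2. Key observation: steps 13-20 multiply out to the identity, so the circuit reduces to the remaining gates.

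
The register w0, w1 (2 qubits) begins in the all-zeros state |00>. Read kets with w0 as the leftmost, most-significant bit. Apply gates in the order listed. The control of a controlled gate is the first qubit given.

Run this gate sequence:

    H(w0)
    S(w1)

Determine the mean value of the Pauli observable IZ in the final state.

The expectation value of IZ is 1.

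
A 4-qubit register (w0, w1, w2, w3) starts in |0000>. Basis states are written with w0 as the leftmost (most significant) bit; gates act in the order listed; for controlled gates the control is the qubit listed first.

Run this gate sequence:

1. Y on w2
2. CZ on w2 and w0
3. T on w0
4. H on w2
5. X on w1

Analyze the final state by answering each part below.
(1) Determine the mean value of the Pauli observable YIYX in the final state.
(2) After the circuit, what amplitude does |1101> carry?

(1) The expectation value of YIYX is 0.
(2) The amplitude on |1101> is 0.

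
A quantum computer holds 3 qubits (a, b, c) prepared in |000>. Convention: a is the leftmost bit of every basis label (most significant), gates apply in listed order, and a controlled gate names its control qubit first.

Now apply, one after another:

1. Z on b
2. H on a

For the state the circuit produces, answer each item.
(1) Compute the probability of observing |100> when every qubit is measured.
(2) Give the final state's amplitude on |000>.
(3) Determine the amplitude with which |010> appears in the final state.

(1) The probability of measuring |100> is 1/2.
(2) |000> carries amplitude sqrt(2)/2 in the final state.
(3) The final state's coefficient on |010> equals 0.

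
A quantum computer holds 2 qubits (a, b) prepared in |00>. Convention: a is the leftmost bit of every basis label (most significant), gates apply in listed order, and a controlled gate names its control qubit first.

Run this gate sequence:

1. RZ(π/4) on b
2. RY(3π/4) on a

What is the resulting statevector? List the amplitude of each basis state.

The final amplitudes are -sqrt(2 - sqrt(2))*exp(7*I*pi/8)/2 on |00>, 0 on |01>, -sqrt(sqrt(2) + 2)*exp(7*I*pi/8)/2 on |10>, 0 on |11>.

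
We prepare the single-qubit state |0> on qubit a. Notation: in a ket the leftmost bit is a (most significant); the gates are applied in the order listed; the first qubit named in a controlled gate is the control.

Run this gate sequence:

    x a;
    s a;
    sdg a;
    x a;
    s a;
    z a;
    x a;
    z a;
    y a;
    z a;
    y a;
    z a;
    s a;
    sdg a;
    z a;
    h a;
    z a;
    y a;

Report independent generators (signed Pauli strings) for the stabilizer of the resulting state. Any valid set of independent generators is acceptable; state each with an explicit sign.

The final state is stabilized by the group generated by -X; other independent generating sets are equally valid. Key observation: the block from step 12 through step 15 cancels to the identity and can be dropped.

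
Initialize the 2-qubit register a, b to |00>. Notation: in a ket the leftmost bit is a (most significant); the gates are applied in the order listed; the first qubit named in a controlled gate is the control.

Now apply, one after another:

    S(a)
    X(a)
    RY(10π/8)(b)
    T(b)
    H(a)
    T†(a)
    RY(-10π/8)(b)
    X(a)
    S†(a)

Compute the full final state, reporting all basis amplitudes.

The final amplitudes are -sqrt(2)/4 - 1/4 - exp(3*I*pi/4)/4 + sqrt(2)*exp(3*I*pi/4)/4 on |00>, 1/4 + exp(3*I*pi/4)/4 on |01>, -sqrt(2)*I/4 - sqrt(2)*exp(3*I*pi/4)/4 - exp(3*I*pi/4)/4 + I/4 on |10>, -I/4 + exp(3*I*pi/4)/4 on |11>.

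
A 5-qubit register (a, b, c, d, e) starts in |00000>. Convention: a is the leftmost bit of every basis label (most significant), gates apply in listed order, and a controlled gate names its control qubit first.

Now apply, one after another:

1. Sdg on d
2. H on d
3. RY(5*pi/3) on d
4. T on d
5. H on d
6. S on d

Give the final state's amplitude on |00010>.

The amplitude on |00010> is -sqrt(3)*I/4 - I/4 - exp(3*I*pi/4)/4 + sqrt(3)*exp(3*I*pi/4)/4.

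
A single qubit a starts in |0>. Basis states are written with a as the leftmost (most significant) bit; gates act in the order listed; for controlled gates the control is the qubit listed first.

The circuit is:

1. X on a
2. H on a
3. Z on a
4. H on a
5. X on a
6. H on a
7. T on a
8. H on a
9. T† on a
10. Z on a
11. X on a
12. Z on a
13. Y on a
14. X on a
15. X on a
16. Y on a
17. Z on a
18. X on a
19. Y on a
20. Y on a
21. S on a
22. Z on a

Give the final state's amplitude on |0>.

The final state's coefficient on |0> equals 1/2 - exp(I*pi/4)/2. Key observation: gates 11-18 undo each other exactly, leaving only the rest of the circuit to track.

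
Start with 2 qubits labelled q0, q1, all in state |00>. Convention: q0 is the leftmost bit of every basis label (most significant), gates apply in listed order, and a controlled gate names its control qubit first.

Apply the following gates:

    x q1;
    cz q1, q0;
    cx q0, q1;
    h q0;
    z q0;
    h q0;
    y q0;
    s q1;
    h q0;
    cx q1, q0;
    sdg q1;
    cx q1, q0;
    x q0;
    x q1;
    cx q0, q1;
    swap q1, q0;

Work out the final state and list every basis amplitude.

The resulting statevector has amplitude -sqrt(2)*I/2 on |00>, 0 on |01>, 0 on |10>, -sqrt(2)*I/2 on |11>.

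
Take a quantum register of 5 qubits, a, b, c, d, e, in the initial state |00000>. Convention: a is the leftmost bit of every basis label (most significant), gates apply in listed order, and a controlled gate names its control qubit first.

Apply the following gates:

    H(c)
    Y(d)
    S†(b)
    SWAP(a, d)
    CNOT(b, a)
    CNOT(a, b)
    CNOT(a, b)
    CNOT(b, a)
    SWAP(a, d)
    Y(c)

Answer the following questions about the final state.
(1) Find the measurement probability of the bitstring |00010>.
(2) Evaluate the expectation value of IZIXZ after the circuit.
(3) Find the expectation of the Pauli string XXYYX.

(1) The probability of measuring |00010> is 1/2. Key observation: gates 4-9 undo each other exactly, leaving only the rest of the circuit to track.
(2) In the final state, IZIXZ has expectation 0.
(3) The observable XXYYX averages to 0.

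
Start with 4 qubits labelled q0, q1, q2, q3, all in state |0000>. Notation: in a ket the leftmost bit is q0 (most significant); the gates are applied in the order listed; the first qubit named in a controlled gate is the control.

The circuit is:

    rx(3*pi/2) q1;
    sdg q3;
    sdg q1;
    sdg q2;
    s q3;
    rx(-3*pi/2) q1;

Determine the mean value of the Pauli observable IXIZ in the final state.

The observable IXIZ averages to 1.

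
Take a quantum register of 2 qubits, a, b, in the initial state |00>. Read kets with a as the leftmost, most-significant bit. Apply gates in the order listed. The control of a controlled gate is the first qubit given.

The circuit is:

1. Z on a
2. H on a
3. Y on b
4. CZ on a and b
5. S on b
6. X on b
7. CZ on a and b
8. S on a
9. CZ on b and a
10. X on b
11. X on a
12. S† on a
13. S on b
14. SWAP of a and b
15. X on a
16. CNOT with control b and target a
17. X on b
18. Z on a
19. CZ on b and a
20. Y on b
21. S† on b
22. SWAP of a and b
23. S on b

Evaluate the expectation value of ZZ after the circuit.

The observable ZZ averages to 1.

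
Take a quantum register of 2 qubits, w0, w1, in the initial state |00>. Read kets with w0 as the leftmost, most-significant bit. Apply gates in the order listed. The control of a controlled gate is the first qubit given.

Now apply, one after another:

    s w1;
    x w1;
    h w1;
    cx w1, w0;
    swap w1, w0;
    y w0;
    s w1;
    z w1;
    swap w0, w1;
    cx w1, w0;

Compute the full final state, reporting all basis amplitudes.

The final amplitudes are 0 on |00>, 0 on |01>, sqrt(2)/2 on |10>, sqrt(2)*I/2 on |11>.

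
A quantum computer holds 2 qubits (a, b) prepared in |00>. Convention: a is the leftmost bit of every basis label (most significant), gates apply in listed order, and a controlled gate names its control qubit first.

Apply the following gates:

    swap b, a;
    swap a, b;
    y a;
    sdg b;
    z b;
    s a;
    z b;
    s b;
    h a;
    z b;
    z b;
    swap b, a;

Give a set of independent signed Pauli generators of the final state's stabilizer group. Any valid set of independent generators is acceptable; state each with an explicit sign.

One valid set of independent stabilizer generators is -IX, +ZI (any independent generating set of the same group is equally correct).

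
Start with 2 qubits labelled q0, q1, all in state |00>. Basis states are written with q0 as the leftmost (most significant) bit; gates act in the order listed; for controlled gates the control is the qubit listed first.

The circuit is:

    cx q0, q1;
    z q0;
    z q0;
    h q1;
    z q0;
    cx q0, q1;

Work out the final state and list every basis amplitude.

The resulting statevector has amplitude sqrt(2)/2 on |00>, sqrt(2)/2 on |01>, 0 on |10>, 0 on |11>.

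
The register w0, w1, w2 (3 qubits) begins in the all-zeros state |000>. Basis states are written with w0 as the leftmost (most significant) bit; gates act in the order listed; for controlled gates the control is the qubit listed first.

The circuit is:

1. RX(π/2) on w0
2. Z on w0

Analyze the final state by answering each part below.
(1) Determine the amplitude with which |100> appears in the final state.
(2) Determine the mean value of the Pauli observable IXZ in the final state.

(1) The final state's coefficient on |100> equals sqrt(2)*I/2.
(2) The observable IXZ averages to 0.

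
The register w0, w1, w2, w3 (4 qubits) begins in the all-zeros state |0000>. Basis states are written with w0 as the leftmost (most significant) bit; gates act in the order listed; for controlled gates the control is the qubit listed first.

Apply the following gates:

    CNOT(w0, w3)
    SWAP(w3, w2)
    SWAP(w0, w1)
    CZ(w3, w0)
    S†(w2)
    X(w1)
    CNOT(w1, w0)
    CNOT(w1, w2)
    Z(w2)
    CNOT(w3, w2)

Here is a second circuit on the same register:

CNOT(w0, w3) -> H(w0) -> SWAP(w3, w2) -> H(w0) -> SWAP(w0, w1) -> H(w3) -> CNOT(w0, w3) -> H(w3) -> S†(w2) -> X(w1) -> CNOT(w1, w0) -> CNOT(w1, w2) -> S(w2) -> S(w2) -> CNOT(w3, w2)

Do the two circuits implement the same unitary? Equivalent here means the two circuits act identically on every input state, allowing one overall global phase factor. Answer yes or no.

Yes: on every input state the two circuits agree up to one overall phase factor.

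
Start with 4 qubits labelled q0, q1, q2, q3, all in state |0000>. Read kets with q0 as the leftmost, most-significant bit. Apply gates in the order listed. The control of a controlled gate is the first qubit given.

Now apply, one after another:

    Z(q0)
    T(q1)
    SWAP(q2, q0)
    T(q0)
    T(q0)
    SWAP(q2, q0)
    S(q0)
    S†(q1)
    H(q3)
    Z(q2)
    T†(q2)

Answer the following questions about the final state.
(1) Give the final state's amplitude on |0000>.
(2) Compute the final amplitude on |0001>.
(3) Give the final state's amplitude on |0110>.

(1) |0000> carries amplitude sqrt(2)/2 in the final state.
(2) The amplitude on |0001> is sqrt(2)/2.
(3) The final state's coefficient on |0110> equals 0.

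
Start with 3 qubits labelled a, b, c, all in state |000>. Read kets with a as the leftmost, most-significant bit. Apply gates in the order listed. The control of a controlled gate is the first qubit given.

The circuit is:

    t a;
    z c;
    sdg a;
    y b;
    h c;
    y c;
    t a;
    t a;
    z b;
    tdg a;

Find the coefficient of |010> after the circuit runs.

The amplitude on |010> is -sqrt(2)/2.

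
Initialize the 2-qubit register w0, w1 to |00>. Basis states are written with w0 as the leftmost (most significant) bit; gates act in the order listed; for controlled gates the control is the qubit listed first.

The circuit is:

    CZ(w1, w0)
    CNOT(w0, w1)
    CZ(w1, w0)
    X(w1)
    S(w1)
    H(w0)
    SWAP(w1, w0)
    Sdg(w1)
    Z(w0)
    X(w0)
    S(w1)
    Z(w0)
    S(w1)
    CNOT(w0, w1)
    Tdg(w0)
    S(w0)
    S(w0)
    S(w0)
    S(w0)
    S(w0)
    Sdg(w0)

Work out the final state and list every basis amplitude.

After the circuit, the state carries amplitude -sqrt(2)*I/2 on |00>, sqrt(2)/2 on |01>, 0 on |10>, 0 on |11>. Key observation: the block from step 16 through step 19 cancels to the identity and can be dropped.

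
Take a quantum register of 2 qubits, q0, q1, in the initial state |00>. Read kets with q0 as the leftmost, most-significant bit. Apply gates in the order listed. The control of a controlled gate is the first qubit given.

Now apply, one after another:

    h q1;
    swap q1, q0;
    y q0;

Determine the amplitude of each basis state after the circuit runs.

After the circuit, the state carries amplitude -sqrt(2)*I/2 on |00>, 0 on |01>, sqrt(2)*I/2 on |10>, 0 on |11>.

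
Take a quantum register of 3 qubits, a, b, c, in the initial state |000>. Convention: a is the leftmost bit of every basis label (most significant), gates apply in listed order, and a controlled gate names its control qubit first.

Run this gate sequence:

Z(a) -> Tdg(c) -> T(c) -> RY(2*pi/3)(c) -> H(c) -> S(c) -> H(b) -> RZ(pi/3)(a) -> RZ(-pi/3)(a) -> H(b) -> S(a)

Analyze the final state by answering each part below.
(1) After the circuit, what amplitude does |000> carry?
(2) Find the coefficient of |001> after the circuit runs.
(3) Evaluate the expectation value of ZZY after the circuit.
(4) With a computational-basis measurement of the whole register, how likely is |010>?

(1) The amplitude on |000> is sqrt(2)/4 + sqrt(6)/4. Key observation: steps 7-10 multiply out to the identity, so the circuit reduces to the remaining gates.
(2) |001> carries amplitude I*(-sqrt(6) + sqrt(2))/4 in the final state.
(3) The expectation value of ZZY is -1/2.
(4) The probability of measuring |010> is 0.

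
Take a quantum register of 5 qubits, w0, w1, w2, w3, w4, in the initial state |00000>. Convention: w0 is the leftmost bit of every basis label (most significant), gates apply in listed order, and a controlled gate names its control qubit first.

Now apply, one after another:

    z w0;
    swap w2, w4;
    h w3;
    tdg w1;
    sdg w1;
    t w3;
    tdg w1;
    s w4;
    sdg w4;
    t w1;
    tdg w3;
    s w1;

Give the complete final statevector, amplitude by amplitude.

After the circuit, the state carries amplitude sqrt(2)/2 on |00000>, sqrt(2)/2 on |00010>, and 0 on every other basis state. Key observation: the block from step 5 through step 12 cancels to the identity and can be dropped.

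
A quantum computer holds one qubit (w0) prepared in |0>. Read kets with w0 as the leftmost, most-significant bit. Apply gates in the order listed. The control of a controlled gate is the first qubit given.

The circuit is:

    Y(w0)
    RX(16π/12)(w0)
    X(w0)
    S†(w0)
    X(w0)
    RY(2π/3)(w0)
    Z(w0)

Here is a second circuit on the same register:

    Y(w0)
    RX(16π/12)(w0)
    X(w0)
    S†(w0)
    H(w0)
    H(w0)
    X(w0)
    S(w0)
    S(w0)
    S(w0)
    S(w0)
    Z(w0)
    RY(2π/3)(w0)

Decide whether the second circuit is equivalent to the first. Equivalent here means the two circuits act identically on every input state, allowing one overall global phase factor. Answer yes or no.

No, they are not equivalent — no single phase factor reconciles the two unitaries.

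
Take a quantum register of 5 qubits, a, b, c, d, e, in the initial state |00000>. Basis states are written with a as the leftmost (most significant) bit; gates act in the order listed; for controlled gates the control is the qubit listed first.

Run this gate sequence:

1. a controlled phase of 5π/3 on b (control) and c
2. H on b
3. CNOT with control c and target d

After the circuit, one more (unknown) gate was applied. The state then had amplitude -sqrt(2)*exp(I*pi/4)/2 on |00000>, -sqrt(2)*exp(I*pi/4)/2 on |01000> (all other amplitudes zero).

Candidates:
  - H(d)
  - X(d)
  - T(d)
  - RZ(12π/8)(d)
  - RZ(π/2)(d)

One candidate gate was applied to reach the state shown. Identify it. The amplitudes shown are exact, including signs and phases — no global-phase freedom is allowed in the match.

It was RZ(12π/8)(d) that produced the state shown.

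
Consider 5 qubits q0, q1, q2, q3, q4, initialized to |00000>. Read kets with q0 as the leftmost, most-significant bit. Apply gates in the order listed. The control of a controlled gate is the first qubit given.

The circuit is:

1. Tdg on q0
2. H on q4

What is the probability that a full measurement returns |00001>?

A full measurement returns |00001> with probability 1/2.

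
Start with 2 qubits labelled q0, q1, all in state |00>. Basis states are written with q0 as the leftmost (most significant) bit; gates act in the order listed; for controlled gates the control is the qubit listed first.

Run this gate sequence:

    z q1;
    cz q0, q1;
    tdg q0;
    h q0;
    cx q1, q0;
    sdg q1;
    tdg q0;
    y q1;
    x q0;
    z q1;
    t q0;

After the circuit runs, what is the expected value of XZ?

The expectation value of XZ is 0.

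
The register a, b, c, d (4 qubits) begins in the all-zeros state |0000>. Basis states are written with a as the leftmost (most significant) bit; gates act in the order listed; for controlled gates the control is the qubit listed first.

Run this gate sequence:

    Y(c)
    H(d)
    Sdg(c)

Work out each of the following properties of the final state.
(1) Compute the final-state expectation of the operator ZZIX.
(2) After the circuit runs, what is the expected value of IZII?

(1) The expectation value of ZZIX is 1.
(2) The expectation value of IZII is 1.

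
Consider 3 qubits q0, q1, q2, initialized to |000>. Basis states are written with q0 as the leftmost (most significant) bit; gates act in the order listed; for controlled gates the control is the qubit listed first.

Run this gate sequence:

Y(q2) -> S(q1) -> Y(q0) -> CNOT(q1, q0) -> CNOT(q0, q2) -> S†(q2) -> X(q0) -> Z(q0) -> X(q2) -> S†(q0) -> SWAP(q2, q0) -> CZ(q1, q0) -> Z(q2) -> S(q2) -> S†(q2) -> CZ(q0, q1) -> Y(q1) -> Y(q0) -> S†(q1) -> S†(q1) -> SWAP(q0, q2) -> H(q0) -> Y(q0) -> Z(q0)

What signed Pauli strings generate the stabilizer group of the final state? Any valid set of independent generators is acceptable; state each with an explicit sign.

The final state is stabilized by the group generated by +XII, -IZI, +IIZ; other independent generating sets are equally valid. Key observation: steps 14-15 multiply out to the identity, so the circuit reduces to the remaining gates.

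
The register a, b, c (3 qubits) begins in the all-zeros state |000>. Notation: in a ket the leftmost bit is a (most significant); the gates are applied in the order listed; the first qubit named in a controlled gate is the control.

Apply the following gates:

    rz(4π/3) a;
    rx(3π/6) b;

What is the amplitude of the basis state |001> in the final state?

The final state's coefficient on |001> equals 0.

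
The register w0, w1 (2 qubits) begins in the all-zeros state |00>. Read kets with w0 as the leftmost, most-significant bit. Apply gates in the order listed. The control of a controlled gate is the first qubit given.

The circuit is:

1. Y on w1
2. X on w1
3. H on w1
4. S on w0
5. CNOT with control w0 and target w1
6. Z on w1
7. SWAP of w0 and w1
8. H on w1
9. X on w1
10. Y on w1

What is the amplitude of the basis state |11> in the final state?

|11> carries amplitude 1/2 in the final state.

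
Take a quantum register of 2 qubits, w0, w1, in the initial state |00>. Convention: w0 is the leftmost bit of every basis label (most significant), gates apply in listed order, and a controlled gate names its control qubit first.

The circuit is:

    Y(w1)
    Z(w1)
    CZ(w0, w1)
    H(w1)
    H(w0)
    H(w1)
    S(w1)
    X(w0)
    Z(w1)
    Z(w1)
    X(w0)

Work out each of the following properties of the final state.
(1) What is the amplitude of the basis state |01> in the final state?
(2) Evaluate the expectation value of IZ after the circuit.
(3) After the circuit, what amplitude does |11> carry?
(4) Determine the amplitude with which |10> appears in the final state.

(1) The amplitude on |01> is sqrt(2)/2. Key observation: the block from step 8 through step 11 cancels to the identity and can be dropped.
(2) In the final state, IZ has expectation -1.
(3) |11> carries amplitude sqrt(2)/2 in the final state.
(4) The final state's coefficient on |10> equals 0.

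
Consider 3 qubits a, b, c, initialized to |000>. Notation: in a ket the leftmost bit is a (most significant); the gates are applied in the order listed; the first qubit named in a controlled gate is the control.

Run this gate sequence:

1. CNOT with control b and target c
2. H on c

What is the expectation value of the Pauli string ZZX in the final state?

In the final state, ZZX has expectation 1.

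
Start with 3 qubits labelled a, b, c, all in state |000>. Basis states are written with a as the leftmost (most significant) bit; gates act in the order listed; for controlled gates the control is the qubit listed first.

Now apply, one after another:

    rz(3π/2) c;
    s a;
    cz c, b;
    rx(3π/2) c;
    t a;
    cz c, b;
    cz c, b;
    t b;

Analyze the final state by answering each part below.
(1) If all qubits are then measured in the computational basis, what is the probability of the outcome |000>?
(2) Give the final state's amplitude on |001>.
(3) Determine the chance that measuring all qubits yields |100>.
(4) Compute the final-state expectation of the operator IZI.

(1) The probability of measuring |000> is 1/2. Key observation: steps 6-7 multiply out to the identity, so the circuit reduces to the remaining gates.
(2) The final state's coefficient on |001> equals sqrt(2)*exp(3*I*pi/4)/2.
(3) A full measurement returns |100> with probability 0.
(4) The observable IZI averages to 1.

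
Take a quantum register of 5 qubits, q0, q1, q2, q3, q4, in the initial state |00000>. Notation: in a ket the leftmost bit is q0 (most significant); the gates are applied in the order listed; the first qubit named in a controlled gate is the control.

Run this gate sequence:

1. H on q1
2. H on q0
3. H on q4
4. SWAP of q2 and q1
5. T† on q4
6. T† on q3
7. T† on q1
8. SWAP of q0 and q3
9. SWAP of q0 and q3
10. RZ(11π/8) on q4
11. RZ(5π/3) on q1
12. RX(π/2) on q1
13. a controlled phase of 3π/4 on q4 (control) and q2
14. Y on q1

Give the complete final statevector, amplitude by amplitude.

The resulting statevector has amplitude -exp(23*I*pi/48)/4 on |00000>, exp(29*I*pi/48)/4 on |00001>, 0 on |00010>, 0 on |00011>, -exp(23*I*pi/48)/4 on |00100>, -exp(17*I*pi/48)/4 on |00101>, 0 on |00110>, 0 on |00111>, exp(47*I*pi/48)/4 on |01000>, exp(5*I*pi/48)/4 on |01001>, 0 on |01010>, 0 on |01011>, exp(47*I*pi/48)/4 on |01100>, exp(41*I*pi/48)/4 on |01101>, 0 on |01110>, 0 on |01111>, -exp(23*I*pi/48)/4 on |10000>, exp(29*I*pi/48)/4 on |10001>, 0 on |10010>, 0 on |10011>, -exp(23*I*pi/48)/4 on |10100>, -exp(17*I*pi/48)/4 on |10101>, 0 on |10110>, 0 on |10111>, exp(47*I*pi/48)/4 on |11000>, exp(5*I*pi/48)/4 on |11001>, 0 on |11010>, 0 on |11011>, exp(47*I*pi/48)/4 on |11100>, exp(41*I*pi/48)/4 on |11101>, 0 on |11110>, 0 on |11111>. Key observation: gates 8-9 undo each other exactly, leaving only the rest of the circuit to track.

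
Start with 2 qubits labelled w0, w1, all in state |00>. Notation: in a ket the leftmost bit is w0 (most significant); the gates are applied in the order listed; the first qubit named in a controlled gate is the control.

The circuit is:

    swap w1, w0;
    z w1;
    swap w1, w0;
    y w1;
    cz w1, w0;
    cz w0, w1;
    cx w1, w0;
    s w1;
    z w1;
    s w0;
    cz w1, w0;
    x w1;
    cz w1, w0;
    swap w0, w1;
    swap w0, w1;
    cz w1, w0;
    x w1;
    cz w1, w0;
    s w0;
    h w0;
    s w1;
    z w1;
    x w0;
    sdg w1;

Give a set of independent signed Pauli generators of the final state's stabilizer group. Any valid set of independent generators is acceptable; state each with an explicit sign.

The final state is stabilized by the group generated by -XI, -IZ; other independent generating sets are equally valid.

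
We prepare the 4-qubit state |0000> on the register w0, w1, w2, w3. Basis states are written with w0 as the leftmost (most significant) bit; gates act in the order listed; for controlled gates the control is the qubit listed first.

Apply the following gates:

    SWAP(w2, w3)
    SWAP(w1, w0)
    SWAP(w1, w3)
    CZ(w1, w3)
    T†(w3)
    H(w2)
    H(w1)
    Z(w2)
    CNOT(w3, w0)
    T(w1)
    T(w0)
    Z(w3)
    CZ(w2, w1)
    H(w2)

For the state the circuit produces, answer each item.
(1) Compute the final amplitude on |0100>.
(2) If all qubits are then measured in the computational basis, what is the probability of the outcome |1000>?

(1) The amplitude on |0100> is sqrt(2)*exp(I*pi/4)/2.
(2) A full measurement returns |1000> with probability 0.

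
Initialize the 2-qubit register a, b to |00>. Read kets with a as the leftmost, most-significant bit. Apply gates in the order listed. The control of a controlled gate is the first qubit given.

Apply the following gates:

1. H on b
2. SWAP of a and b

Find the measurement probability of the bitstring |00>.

The probability of measuring |00> is 1/2.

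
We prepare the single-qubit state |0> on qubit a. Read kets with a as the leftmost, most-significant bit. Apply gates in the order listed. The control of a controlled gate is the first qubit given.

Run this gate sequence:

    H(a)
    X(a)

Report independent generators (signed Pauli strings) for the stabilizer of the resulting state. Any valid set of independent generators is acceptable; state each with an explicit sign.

The final state is stabilized by the group generated by +X; other independent generating sets are equally valid.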